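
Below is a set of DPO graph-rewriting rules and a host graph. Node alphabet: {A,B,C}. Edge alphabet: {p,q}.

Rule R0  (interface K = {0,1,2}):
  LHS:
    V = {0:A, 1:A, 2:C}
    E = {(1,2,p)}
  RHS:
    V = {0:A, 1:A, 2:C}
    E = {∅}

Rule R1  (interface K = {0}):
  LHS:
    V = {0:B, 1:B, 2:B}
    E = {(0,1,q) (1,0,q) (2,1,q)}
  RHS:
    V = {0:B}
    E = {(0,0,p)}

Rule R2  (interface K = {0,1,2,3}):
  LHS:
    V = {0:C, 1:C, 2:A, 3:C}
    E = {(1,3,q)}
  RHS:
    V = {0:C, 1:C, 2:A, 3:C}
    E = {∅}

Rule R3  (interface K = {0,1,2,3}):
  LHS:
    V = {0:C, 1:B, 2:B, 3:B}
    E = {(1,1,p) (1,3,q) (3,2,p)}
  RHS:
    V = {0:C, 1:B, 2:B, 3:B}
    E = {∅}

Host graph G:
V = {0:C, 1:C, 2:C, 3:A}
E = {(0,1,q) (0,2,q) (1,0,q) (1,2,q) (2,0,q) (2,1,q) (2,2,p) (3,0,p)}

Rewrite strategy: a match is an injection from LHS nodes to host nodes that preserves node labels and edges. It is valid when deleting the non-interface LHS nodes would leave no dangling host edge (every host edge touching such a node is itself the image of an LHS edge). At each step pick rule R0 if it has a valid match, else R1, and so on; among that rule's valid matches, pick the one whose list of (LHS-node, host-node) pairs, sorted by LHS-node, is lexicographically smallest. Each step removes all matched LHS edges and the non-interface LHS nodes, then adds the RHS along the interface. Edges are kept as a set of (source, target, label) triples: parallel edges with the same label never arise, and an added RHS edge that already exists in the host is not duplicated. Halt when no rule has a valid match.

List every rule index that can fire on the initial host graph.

R0: no valid match — LHS pattern not found
R1: no valid match — LHS pattern not found
R2: 6 valid matches — {0↦0, 1↦1, 2↦3, 3↦2}, {0↦0, 1↦2, 2↦3, 3↦1}, {0↦1, 1↦0, 2↦3, 3↦2} (+3 more)
R3: no valid match — LHS pattern not found

Answer: [R2]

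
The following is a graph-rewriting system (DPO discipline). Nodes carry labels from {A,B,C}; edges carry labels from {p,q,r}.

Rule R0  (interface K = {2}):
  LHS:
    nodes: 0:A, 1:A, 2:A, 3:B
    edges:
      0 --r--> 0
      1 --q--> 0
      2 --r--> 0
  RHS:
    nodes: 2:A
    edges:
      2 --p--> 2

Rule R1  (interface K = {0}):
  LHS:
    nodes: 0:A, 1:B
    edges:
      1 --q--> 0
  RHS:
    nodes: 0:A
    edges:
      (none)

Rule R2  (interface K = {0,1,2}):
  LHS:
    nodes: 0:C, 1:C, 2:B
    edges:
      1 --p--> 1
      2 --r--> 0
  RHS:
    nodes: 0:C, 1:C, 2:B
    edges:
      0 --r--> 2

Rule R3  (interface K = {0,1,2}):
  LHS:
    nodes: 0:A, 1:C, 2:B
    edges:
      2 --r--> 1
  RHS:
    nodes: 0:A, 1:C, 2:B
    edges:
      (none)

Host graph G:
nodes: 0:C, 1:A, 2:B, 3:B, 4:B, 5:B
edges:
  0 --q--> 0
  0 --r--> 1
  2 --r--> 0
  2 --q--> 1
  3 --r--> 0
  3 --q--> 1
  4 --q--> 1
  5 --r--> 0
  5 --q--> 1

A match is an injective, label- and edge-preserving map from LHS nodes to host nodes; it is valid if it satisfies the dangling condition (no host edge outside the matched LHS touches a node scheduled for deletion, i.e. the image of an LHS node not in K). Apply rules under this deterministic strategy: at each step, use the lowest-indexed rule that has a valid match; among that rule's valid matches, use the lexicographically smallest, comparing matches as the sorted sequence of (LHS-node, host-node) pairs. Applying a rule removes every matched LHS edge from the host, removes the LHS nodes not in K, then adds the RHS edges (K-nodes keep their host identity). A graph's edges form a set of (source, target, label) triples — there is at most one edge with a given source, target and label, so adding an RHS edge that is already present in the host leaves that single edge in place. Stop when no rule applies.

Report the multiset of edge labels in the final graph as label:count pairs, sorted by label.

Answer: q:1 r:1

Rewrite trace:
initial: |V|=6 |E|=9  E = 0-q->0 0-r->1 2-r->0 2-q->1 3-r->0 3-q->1 4-q->1 5-r->0 5-q->1
step 1: apply R1 at {0↦1, 1↦4}  → |V|=5 |E|=8  E = 0-q->0 0-r->1 2-r->0 2-q->1 3-r->0 3-q->1 5-r->0 5-q->1
step 2: apply R3 at {0↦1, 1↦0, 2↦2}  → |V|=5 |E|=7  E = 0-q->0 0-r->1 2-q->1 3-r->0 3-q->1 5-r->0 5-q->1
step 3: apply R1 at {0↦1, 1↦2}  → |V|=4 |E|=6  E = 0-q->0 0-r->1 3-r->0 3-q->1 5-r->0 5-q->1
step 4: apply R3 at {0↦1, 1↦0, 2↦3}  → |V|=4 |E|=5  E = 0-q->0 0-r->1 3-q->1 5-r->0 5-q->1
step 5: apply R1 at {0↦1, 1↦3}  → |V|=3 |E|=4  E = 0-q->0 0-r->1 5-r->0 5-q->1
step 6: apply R3 at {0↦1, 1↦0, 2↦5}  → |V|=3 |E|=3  E = 0-q->0 0-r->1 5-q->1
step 7: apply R1 at {0↦1, 1↦5}  → |V|=2 |E|=2  E = 0-q->0 0-r->1
normal form: no rule applies after step 7
NF edges: [(0, 0, 'q'), (0, 1, 'r')]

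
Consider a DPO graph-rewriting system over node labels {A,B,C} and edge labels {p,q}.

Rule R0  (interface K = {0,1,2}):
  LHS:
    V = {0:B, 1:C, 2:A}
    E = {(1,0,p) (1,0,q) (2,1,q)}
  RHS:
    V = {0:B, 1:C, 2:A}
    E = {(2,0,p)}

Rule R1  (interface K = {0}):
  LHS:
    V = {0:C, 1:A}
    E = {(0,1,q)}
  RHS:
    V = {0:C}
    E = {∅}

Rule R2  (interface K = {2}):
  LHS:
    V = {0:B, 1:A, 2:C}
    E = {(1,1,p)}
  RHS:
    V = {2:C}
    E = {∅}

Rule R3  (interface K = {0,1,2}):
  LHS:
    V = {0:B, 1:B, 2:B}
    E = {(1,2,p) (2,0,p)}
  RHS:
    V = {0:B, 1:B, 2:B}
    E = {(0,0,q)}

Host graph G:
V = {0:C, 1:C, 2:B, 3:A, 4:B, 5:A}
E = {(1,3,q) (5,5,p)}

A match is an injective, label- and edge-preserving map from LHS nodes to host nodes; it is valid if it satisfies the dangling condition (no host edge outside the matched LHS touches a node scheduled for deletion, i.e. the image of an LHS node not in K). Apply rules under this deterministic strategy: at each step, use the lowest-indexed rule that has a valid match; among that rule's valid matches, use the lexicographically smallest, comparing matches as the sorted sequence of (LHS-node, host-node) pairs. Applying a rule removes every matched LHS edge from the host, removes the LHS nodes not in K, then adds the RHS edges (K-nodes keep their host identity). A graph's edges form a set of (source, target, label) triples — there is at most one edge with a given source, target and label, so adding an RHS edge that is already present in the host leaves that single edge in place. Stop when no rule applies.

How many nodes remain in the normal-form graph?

Answer: 3

Rewrite trace:
start.  V:6 E:2  edges: 1-q->3 5-p->5
1. fire R1 via {0↦1, 1↦3}  →  V:5 E:1  edges: 5-p->5
2. fire R2 via {0↦2, 1↦5, 2↦0}  →  V:3 E:0  edges: ∅
halt: no rule applies after step 2
NF nodes: {0:C, 1:C, 4:B}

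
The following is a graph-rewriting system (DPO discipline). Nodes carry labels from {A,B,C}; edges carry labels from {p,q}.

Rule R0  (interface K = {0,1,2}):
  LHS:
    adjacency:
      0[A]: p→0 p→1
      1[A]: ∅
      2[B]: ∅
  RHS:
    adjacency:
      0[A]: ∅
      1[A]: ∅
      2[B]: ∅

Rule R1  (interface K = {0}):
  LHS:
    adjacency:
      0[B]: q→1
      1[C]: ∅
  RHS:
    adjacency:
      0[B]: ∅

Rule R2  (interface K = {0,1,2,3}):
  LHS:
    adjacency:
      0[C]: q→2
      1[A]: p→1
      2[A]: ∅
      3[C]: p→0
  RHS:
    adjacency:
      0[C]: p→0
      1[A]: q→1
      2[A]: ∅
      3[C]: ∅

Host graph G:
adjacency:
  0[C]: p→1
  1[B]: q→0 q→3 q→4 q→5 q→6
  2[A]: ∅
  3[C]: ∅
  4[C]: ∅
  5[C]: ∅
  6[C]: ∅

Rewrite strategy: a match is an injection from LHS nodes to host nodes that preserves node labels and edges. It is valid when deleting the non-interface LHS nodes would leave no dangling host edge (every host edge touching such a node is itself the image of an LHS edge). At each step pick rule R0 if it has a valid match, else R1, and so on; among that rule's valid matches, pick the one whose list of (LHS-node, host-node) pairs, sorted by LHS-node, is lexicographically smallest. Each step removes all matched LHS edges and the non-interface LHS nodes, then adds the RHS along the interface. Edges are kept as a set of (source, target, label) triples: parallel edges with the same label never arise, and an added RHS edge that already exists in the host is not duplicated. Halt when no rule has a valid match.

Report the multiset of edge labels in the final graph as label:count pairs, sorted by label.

Answer: p:1 q:1

Steps:
[0] host  ⇒  7 nodes, 6 edges  {0-p->1 1-q->0 1-q->3 1-q->4 1-q->5 1-q->6}
[1] R1 @ {0↦1, 1↦3}  ⇒  6 nodes, 5 edges  {0-p->1 1-q->0 1-q->4 1-q->5 1-q->6}
[2] R1 @ {0↦1, 1↦4}  ⇒  5 nodes, 4 edges  {0-p->1 1-q->0 1-q->5 1-q->6}
[3] R1 @ {0↦1, 1↦5}  ⇒  4 nodes, 3 edges  {0-p->1 1-q->0 1-q->6}
[4] R1 @ {0↦1, 1↦6}  ⇒  3 nodes, 2 edges  {0-p->1 1-q->0}
halt: no rule applies after step 4
NF edges: [(0, 1, 'p'), (1, 0, 'q')]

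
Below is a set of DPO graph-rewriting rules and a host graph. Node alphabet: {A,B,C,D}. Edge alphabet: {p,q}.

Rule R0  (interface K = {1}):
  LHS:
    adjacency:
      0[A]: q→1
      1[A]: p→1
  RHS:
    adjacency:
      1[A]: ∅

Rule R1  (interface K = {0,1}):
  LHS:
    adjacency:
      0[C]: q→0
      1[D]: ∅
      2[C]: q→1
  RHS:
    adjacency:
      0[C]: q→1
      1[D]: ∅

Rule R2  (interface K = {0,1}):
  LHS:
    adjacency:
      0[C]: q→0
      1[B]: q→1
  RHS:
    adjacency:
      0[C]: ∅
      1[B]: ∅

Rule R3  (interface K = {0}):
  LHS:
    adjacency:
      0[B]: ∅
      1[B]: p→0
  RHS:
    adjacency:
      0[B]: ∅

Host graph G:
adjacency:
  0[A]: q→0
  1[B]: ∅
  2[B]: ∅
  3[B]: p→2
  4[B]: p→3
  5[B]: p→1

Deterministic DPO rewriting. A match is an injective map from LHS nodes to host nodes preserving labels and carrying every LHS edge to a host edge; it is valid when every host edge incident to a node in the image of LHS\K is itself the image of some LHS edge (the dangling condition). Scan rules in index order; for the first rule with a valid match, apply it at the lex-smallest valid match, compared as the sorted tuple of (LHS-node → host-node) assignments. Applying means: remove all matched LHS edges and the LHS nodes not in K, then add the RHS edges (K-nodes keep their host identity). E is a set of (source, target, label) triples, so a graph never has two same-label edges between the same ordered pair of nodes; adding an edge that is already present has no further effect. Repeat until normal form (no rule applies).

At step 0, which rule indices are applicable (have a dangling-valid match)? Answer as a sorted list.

Answer: [R3]

Rewrite trace:
R0: no valid match — LHS pattern not found
R1: no valid match — LHS pattern not found
R2: no valid match — LHS pattern not found
R3: 2 valid matches — {0↦1, 1↦5}, {0↦3, 1↦4}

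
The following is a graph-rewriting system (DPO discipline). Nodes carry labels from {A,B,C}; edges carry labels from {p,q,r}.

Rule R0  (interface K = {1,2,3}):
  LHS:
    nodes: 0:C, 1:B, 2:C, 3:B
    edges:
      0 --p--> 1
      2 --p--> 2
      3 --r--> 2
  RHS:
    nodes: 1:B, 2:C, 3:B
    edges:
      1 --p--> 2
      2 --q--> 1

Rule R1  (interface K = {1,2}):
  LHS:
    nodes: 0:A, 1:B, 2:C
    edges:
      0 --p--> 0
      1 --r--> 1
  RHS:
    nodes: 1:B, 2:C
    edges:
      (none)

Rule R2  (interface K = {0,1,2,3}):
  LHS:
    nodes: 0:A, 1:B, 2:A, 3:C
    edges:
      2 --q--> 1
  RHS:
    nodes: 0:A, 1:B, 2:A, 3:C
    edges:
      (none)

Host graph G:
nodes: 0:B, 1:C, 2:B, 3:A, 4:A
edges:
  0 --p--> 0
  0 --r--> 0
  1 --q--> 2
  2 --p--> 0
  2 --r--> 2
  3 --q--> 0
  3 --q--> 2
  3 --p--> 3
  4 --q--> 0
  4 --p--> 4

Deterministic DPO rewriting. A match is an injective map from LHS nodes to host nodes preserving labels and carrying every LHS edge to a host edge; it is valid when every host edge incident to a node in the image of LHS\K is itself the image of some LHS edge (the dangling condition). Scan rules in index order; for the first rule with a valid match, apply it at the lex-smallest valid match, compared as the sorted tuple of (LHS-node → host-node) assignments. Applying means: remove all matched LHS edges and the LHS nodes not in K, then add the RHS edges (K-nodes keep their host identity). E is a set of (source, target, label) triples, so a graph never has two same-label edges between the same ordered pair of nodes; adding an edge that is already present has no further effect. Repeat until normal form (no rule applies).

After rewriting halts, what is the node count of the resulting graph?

start.  V:5 E:10  edges: 0-p->0 0-r->0 1-q->2 2-p->0 2-r->2 3-q->0 3-q->2 3-p->3 4-q->0 4-p->4
1. fire R2 via {0↦3, 1↦0, 2↦4, 3↦1}  →  V:5 E:9  edges: 0-p->0 0-r->0 1-q->2 2-p->0 2-r->2 3-q->0 3-q->2 3-p->3 4-p->4
2. fire R1 via {0↦4, 1↦0, 2↦1}  →  V:4 E:7  edges: 0-p->0 1-q->2 2-p->0 2-r->2 3-q->0 3-q->2 3-p->3
halt: no rule applies after step 2
NF nodes: {0:B, 1:C, 2:B, 3:A}

Answer: 4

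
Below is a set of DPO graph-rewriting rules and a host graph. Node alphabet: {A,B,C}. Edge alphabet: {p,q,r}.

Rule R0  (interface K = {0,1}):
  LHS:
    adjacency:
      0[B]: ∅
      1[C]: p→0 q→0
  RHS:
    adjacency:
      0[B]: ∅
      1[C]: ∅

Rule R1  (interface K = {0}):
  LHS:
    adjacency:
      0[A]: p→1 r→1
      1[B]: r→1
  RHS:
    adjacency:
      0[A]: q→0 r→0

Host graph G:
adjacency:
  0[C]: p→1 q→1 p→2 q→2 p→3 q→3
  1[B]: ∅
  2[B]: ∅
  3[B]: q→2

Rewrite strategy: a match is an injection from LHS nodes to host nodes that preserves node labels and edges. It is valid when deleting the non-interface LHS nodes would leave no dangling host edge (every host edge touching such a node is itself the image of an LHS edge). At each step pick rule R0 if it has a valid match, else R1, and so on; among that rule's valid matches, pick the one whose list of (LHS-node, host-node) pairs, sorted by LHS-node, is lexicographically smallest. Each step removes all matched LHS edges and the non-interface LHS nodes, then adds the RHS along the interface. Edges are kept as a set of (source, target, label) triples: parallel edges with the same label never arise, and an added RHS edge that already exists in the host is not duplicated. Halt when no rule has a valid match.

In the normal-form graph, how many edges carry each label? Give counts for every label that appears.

Answer: q:1

Rewrite trace:
[0] host  ⇒  4 nodes, 7 edges  {0-p->1 0-q->1 0-p->2 0-q->2 0-p->3 0-q->3 3-q->2}
[1] R0 @ {0↦1, 1↦0}  ⇒  4 nodes, 5 edges  {0-p->2 0-q->2 0-p->3 0-q->3 3-q->2}
[2] R0 @ {0↦2, 1↦0}  ⇒  4 nodes, 3 edges  {0-p->3 0-q->3 3-q->2}
[3] R0 @ {0↦3, 1↦0}  ⇒  4 nodes, 1 edges  {3-q->2}
normal form: no rule applies after step 3
NF edges: [(3, 2, 'q')]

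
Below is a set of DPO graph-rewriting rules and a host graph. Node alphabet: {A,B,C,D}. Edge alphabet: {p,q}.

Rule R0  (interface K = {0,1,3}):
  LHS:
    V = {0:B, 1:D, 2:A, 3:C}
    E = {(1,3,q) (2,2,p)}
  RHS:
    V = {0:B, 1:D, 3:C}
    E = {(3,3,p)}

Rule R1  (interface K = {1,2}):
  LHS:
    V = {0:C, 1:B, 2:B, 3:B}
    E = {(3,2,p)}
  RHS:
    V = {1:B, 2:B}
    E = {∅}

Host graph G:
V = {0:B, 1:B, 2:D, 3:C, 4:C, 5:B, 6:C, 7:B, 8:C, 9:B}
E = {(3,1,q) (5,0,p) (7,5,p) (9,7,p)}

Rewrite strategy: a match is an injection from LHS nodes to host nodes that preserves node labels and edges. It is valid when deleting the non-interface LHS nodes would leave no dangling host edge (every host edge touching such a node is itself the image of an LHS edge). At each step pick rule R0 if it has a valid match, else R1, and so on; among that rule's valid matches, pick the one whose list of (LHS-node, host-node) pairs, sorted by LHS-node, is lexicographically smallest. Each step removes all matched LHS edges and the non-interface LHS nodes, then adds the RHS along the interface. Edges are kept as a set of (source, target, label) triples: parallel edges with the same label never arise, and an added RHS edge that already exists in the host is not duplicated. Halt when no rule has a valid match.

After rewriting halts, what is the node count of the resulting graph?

initial: |V|=10 |E|=4  E = 3-q->1 5-p->0 7-p->5 9-p->7
step 1: apply R1 at {0↦4, 1↦0, 2↦7, 3↦9}  → |V|=8 |E|=3  E = 3-q->1 5-p->0 7-p->5
step 2: apply R1 at {0↦6, 1↦0, 2↦5, 3↦7}  → |V|=6 |E|=2  E = 3-q->1 5-p->0
step 3: apply R1 at {0↦8, 1↦1, 2↦0, 3↦5}  → |V|=4 |E|=1  E = 3-q->1
halt: no rule applies after step 3
NF nodes: {0:B, 1:B, 2:D, 3:C}

Answer: 4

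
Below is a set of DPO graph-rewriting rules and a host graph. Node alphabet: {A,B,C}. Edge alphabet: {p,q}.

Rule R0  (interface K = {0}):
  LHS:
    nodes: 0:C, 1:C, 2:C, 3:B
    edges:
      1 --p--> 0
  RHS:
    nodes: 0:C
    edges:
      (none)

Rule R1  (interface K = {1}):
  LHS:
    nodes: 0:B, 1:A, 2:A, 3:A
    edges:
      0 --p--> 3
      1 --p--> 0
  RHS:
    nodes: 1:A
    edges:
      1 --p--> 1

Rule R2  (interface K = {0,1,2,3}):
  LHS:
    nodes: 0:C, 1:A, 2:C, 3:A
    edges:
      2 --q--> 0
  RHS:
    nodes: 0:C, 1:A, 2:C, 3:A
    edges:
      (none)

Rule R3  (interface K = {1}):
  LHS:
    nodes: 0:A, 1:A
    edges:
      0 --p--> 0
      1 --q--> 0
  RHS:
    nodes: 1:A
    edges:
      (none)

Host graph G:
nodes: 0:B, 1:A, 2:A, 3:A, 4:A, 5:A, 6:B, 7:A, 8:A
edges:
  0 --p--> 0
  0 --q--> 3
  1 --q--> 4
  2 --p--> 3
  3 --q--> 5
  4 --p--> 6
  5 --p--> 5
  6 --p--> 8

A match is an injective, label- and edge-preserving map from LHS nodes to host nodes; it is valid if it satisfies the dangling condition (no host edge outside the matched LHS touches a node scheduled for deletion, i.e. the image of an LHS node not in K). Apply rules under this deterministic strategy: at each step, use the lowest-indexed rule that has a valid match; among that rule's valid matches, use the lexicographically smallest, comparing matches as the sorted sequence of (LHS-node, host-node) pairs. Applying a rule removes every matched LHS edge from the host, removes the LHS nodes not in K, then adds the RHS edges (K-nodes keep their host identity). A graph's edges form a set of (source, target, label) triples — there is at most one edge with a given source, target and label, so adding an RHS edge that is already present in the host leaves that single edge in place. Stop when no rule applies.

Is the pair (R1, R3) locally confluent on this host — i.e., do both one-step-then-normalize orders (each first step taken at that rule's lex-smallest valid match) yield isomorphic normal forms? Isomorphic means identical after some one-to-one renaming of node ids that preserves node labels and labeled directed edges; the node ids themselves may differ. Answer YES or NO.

Answer: YES

Rewrite trace:
branch R1-first: apply at {0↦6, 1↦4, 2↦7, 3↦8} → |E|=7, then 2 more step(s) → NF |V|=4 |E|=3 V={0:B, 1:A, 2:A, 3:A} E=0-p->0 0-q->3 2-p->3
branch R3-first: apply at {0↦5, 1↦3} → |E|=6, then 2 more step(s) → NF |V|=4 |E|=3 V={0:B, 1:A, 2:A, 3:A} E=0-p->0 0-q->3 2-p->3
graphs isomorphic (equal up to label-preserving node renaming)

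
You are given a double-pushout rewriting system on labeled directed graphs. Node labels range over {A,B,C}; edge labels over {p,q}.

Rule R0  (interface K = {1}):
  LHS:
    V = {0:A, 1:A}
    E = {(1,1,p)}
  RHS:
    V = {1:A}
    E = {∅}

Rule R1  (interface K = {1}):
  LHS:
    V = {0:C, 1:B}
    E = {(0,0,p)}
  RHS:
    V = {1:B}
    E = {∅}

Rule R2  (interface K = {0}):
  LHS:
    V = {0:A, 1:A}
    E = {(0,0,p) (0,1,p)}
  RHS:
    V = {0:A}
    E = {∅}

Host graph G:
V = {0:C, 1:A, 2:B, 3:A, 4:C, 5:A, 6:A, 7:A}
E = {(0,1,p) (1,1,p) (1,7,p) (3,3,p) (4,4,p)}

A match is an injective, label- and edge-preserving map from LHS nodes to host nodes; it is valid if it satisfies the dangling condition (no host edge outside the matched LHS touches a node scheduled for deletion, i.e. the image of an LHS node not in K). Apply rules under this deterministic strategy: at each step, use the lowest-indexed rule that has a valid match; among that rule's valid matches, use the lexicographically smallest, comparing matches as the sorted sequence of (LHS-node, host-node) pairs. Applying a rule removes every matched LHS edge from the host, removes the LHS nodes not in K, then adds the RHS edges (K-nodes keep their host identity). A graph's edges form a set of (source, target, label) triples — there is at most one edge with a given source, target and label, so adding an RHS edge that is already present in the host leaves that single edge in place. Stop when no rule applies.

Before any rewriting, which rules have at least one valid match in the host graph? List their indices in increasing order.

R0: 4 valid matches — {0↦5, 1↦1}, {0↦5, 1↦3}, {0↦6, 1↦1} (+1 more)
R1: 1 valid match — {0↦4, 1↦2}
R2: 1 valid match — {0↦1, 1↦7}

Answer: [R0,R1,R2]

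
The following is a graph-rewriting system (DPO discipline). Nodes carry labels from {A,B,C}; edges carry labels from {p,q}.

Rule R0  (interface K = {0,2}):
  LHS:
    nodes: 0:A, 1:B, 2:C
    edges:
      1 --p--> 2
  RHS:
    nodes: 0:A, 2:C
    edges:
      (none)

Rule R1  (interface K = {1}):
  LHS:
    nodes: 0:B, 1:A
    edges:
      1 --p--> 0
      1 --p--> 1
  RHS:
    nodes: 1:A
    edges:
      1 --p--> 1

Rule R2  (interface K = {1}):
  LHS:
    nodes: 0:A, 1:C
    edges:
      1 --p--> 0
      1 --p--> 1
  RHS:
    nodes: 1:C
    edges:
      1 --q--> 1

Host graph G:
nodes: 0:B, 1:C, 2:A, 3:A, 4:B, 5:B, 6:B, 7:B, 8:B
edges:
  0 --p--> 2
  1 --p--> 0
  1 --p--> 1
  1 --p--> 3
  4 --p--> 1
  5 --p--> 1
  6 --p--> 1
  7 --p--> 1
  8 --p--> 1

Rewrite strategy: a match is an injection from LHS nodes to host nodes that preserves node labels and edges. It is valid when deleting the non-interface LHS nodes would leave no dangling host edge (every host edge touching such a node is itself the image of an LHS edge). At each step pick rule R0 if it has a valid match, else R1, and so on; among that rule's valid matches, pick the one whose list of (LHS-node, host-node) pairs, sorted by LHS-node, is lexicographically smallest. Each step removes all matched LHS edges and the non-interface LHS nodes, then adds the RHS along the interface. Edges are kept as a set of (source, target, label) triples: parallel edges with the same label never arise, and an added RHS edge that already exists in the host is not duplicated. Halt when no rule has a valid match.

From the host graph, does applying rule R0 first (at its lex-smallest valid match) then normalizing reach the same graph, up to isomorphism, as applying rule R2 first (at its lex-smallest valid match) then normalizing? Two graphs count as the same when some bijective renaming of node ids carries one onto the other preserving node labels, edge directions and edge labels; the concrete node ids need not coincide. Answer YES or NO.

Answer: YES

Rewrite trace:
branch R0-first: apply at {0↦2, 1↦4, 2↦1} → |E|=8, then 5 more step(s) → NF |V|=3 |E|=3 V={0:B, 1:C, 2:A} E=0-p->2 1-p->0 1-q->1
branch R2-first: apply at {0↦3, 1↦1} → |E|=8, then 5 more step(s) → NF |V|=3 |E|=3 V={0:B, 1:C, 2:A} E=0-p->2 1-p->0 1-q->1
graphs isomorphic (equal up to label-preserving node renaming)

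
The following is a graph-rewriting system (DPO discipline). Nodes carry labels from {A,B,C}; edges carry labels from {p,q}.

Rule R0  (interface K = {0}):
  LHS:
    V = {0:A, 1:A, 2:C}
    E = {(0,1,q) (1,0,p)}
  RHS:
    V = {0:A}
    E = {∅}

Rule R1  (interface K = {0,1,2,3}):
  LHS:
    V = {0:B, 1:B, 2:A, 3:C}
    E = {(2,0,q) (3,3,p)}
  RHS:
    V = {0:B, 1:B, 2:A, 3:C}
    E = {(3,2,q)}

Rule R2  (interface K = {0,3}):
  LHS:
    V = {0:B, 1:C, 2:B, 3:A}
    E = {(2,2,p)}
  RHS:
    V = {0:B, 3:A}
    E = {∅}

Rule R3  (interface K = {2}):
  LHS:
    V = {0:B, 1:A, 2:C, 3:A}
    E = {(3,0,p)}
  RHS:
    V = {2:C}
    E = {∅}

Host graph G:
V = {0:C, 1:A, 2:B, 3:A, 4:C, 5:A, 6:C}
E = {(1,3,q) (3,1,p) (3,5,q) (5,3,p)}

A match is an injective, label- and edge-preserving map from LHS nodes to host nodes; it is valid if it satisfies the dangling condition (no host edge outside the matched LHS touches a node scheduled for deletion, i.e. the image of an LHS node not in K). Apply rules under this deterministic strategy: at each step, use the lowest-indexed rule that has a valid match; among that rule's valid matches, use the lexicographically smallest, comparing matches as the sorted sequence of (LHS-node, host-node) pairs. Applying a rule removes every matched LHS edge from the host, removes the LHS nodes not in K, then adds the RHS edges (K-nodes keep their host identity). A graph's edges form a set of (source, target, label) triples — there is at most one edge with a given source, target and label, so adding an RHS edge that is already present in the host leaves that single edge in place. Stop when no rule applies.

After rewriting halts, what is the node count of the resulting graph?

start.  V:7 E:4  edges: 1-q->3 3-p->1 3-q->5 5-p->3
1. fire R0 via {0↦3, 1↦5, 2↦0}  →  V:5 E:2  edges: 1-q->3 3-p->1
2. fire R0 via {0↦1, 1↦3, 2↦4}  →  V:3 E:0  edges: ∅
normal form: no rule applies after step 2
NF nodes: {1:A, 2:B, 6:C}

Answer: 3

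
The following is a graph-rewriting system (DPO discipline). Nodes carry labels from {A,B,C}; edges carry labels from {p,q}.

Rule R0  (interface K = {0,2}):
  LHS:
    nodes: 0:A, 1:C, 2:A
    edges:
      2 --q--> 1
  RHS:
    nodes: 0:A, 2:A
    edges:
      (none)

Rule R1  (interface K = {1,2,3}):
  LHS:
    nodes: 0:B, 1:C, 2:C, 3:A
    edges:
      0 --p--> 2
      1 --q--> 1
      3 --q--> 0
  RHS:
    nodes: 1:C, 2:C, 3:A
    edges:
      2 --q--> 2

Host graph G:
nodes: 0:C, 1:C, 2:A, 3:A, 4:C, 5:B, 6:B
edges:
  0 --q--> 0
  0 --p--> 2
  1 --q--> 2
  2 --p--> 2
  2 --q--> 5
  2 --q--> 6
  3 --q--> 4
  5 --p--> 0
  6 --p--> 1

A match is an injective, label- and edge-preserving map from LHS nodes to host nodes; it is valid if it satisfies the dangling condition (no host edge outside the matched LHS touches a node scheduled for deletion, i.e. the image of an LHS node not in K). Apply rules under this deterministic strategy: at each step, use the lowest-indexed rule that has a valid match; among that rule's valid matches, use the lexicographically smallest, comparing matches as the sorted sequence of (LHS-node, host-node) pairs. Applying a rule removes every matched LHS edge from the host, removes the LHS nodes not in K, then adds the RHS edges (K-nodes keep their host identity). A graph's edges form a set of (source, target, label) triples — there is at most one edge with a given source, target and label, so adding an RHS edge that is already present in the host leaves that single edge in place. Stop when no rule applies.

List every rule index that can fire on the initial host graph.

R0: 1 valid match — {0↦2, 1↦4, 2↦3}
R1: 1 valid match — {0↦6, 1↦0, 2↦1, 3↦2}

Answer: [R0,R1]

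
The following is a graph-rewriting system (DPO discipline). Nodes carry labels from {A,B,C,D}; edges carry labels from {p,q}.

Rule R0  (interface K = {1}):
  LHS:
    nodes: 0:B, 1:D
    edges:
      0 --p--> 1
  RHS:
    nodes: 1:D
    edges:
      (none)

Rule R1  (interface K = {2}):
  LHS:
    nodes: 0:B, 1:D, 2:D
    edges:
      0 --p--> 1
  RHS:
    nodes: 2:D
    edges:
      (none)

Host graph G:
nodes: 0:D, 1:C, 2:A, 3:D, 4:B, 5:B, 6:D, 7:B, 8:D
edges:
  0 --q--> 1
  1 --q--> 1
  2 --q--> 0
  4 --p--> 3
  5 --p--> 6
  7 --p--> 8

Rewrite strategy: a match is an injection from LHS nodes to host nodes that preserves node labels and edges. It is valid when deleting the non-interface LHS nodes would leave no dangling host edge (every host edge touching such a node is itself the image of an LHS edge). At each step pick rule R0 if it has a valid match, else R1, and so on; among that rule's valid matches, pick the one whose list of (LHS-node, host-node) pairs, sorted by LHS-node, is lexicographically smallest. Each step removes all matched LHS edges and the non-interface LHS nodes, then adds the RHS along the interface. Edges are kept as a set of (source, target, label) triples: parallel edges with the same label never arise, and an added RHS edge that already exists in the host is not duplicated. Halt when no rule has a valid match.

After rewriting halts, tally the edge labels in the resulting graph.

Answer: q:3

Derivation:
initial: |V|=9 |E|=6  E = 0-q->1 1-q->1 2-q->0 4-p->3 5-p->6 7-p->8
step 1: apply R0 at {0↦4, 1↦3}  → |V|=8 |E|=5  E = 0-q->1 1-q->1 2-q->0 5-p->6 7-p->8
step 2: apply R0 at {0↦5, 1↦6}  → |V|=7 |E|=4  E = 0-q->1 1-q->1 2-q->0 7-p->8
step 3: apply R0 at {0↦7, 1↦8}  → |V|=6 |E|=3  E = 0-q->1 1-q->1 2-q->0
final graph: no rule applies after step 3
NF edges: [(0, 1, 'q'), (1, 1, 'q'), (2, 0, 'q')]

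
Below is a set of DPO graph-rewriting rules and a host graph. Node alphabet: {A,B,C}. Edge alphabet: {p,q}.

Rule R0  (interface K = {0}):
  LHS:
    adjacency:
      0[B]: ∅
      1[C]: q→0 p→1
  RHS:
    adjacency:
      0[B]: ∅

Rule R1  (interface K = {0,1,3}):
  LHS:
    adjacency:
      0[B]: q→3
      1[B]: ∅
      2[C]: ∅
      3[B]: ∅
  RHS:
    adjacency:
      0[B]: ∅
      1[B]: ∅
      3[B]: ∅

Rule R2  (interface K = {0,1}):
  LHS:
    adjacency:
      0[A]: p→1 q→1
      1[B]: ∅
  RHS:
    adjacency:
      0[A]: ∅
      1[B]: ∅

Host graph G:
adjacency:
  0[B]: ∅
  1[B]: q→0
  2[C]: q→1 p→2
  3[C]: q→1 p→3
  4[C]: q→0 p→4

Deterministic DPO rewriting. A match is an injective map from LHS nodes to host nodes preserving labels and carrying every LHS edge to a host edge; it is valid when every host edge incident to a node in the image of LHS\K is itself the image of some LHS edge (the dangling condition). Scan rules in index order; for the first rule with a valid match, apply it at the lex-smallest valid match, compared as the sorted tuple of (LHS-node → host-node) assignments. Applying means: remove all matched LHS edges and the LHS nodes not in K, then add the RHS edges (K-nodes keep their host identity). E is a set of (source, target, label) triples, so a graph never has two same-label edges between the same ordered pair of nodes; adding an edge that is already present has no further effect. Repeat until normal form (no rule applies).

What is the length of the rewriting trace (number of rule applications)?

Answer: 3

Rewrite trace:
initial: |V|=5 |E|=7  E = 1-q->0 2-q->1 2-p->2 3-q->1 3-p->3 4-q->0 4-p->4
step 1: apply R0 at {0↦0, 1↦4}  → |V|=4 |E|=5  E = 1-q->0 2-q->1 2-p->2 3-q->1 3-p->3
step 2: apply R0 at {0↦1, 1↦2}  → |V|=3 |E|=3  E = 1-q->0 3-q->1 3-p->3
step 3: apply R0 at {0↦1, 1↦3}  → |V|=2 |E|=1  E = 1-q->0
final graph: no rule applies after step 3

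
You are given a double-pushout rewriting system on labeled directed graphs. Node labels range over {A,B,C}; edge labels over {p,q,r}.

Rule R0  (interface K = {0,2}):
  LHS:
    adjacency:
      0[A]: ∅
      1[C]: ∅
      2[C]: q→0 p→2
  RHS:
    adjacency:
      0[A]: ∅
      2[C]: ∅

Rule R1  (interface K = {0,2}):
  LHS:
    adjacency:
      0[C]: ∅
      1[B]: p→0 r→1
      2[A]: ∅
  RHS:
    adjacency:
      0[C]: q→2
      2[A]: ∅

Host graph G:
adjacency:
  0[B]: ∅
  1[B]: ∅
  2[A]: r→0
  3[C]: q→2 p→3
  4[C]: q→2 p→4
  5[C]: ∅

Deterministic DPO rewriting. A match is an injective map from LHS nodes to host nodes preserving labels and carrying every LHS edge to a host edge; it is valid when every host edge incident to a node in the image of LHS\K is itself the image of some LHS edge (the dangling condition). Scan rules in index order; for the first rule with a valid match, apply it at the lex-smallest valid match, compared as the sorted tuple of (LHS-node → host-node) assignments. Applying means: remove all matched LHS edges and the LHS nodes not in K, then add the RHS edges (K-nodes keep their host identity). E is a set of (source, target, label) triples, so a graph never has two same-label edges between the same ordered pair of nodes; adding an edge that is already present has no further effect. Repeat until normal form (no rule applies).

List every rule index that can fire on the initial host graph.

R0: 2 valid matches — {0↦2, 1↦5, 2↦3}, {0↦2, 1↦5, 2↦4}
R1: no valid match — LHS pattern not found

Answer: [R0]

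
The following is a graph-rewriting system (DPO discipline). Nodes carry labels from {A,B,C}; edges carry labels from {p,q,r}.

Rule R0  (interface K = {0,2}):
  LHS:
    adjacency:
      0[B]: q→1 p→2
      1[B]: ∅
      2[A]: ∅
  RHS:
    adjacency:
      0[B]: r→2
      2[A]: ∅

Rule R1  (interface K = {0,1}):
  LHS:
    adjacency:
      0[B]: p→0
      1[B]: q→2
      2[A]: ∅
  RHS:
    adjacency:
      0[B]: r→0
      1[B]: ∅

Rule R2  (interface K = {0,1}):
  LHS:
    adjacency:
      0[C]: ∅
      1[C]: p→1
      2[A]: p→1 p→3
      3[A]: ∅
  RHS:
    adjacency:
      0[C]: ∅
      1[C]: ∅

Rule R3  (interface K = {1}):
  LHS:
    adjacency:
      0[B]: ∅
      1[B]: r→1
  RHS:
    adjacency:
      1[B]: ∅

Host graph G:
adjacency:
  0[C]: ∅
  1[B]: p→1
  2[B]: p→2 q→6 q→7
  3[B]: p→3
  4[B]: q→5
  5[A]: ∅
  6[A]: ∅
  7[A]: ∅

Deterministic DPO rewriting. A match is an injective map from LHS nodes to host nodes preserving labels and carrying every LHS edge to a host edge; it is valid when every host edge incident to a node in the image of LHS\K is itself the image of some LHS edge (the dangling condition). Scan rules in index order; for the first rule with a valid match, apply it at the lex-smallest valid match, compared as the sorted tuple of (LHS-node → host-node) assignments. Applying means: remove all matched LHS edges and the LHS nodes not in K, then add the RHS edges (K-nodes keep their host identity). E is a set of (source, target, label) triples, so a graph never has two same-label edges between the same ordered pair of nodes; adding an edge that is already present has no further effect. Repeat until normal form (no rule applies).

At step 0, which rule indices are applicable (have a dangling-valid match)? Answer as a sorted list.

Answer: [R1]

Steps:
R0: no valid match — LHS pattern not found
R1: 7 valid matches — {0↦1, 1↦2, 2↦6}, {0↦1, 1↦2, 2↦7}, {0↦1, 1↦4, 2↦5} (+4 more)
R2: no valid match — LHS pattern not found
R3: no valid match — LHS pattern not found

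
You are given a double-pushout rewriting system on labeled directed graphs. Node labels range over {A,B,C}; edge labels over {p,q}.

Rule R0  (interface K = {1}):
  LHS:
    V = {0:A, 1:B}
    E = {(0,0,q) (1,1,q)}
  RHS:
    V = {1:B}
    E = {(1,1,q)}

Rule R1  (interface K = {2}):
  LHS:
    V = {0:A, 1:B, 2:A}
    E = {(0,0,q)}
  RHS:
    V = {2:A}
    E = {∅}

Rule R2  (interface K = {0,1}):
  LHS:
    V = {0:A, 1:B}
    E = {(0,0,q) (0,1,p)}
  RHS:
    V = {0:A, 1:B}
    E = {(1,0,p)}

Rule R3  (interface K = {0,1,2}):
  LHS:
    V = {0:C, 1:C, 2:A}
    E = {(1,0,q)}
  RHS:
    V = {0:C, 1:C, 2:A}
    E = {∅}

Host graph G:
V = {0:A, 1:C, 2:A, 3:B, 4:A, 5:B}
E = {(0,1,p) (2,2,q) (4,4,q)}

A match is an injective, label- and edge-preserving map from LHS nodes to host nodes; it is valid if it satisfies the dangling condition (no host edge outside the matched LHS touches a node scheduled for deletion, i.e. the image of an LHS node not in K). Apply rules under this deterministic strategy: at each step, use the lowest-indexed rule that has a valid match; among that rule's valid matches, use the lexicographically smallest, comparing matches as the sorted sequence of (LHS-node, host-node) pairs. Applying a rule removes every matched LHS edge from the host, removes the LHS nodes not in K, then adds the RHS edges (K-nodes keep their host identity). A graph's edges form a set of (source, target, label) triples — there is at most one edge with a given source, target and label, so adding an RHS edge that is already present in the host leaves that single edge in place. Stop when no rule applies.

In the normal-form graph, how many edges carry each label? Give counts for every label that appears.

Answer: p:1

Steps:
start.  V:6 E:3  edges: 0-p->1 2-q->2 4-q->4
1. fire R1 via {0↦2, 1↦3, 2↦0}  →  V:4 E:2  edges: 0-p->1 4-q->4
2. fire R1 via {0↦4, 1↦5, 2↦0}  →  V:2 E:1  edges: 0-p->1
normal form: no rule applies after step 2
NF edges: [(0, 1, 'p')]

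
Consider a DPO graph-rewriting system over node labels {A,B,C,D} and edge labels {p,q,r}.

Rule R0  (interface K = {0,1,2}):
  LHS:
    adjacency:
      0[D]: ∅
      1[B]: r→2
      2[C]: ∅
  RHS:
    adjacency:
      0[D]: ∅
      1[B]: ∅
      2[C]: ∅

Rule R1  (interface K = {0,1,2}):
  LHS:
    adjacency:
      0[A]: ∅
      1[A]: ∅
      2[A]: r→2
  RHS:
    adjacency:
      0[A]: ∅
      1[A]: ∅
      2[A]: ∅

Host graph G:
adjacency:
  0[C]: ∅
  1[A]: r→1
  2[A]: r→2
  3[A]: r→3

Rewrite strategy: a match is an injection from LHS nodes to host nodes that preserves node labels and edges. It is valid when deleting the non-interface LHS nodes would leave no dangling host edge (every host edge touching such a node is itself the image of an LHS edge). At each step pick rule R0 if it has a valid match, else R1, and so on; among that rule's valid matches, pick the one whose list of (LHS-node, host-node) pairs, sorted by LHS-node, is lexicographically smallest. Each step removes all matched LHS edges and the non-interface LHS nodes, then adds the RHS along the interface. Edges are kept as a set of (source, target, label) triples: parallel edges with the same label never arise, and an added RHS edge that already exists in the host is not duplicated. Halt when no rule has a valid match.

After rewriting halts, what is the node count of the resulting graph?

start.  V:4 E:3  edges: 1-r->1 2-r->2 3-r->3
1. fire R1 via {0↦1, 1↦2, 2↦3}  →  V:4 E:2  edges: 1-r->1 2-r->2
2. fire R1 via {0↦1, 1↦3, 2↦2}  →  V:4 E:1  edges: 1-r->1
3. fire R1 via {0↦2, 1↦3, 2↦1}  →  V:4 E:0  edges: ∅
halt: no rule applies after step 3
NF nodes: {0:C, 1:A, 2:A, 3:A}

Answer: 4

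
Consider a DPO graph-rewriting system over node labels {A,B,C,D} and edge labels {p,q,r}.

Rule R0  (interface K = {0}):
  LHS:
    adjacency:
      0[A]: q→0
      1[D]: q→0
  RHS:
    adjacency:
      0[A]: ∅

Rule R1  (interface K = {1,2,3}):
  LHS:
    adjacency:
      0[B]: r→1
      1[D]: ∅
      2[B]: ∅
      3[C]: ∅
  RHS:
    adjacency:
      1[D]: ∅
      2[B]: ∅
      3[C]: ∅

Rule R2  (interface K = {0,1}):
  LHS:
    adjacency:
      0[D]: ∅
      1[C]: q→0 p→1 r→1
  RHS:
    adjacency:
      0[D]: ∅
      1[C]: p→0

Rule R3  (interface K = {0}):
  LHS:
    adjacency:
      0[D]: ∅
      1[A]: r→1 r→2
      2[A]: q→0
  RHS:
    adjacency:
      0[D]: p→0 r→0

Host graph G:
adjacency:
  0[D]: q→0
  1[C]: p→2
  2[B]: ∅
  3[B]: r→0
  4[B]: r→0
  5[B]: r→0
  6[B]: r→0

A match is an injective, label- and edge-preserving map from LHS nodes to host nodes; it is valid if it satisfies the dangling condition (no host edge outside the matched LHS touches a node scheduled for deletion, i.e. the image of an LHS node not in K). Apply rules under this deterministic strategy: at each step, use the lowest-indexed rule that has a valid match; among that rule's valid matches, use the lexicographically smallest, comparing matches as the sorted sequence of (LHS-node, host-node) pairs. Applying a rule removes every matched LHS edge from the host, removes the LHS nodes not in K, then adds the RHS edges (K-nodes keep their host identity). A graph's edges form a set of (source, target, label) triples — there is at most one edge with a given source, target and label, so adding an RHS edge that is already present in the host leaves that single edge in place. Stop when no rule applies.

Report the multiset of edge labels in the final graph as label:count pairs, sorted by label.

Answer: p:1 q:1

Derivation:
start.  V:7 E:6  edges: 0-q->0 1-p->2 3-r->0 4-r->0 5-r->0 6-r->0
1. fire R1 via {0↦3, 1↦0, 2↦2, 3↦1}  →  V:6 E:5  edges: 0-q->0 1-p->2 4-r->0 5-r->0 6-r->0
2. fire R1 via {0↦4, 1↦0, 2↦2, 3↦1}  →  V:5 E:4  edges: 0-q->0 1-p->2 5-r->0 6-r->0
3. fire R1 via {0↦5, 1↦0, 2↦2, 3↦1}  →  V:4 E:3  edges: 0-q->0 1-p->2 6-r->0
4. fire R1 via {0↦6, 1↦0, 2↦2, 3↦1}  →  V:3 E:2  edges: 0-q->0 1-p->2
halt: no rule applies after step 4
NF edges: [(0, 0, 'q'), (1, 2, 'p')]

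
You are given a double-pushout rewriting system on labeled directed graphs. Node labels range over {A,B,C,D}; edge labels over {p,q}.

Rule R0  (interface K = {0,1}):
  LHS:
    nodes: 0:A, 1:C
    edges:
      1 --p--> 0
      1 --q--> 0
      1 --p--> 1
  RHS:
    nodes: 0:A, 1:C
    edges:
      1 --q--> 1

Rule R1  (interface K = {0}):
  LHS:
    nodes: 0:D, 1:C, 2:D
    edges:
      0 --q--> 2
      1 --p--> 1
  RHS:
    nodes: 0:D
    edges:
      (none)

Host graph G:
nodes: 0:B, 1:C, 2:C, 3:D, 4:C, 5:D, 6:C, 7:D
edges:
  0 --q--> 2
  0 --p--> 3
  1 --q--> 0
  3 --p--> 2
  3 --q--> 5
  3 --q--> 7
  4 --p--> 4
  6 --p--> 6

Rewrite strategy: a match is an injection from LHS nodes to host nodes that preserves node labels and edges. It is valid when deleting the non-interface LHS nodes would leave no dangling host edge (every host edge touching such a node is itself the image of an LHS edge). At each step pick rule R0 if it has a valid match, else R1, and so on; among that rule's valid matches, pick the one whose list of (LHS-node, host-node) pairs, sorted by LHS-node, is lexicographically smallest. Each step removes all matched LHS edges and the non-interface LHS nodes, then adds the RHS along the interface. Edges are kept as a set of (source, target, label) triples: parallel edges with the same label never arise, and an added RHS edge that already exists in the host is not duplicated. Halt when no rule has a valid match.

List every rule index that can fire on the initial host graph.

Answer: [R1]

Rewrite trace:
R0: no valid match — LHS pattern not found
R1: 4 valid matches — {0↦3, 1↦4, 2↦5}, {0↦3, 1↦4, 2↦7}, {0↦3, 1↦6, 2↦5} (+1 more)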